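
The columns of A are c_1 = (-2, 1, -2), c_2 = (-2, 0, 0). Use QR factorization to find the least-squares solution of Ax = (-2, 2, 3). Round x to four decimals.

c_1 = (-2, 1, -2); ‖c_1‖ = 3.0000, so e_1 = (-0.6667, 0.3333, -0.6667).
e_1·c_2 = (-0.6667)·(-2) + 0.3333·0 + (-0.6667)·0 = 1.3333.
u_2 = c_2 − 1.3333·e_1 = (-1.1111, -0.4444, 0.8889).
‖u_2‖ = 1.4907, so e_2 = (-0.7454, -0.2981, 0.5963).
Qᵀb = (0.0000, 2.6833).
Back-substitute: x_2 = 2.6833/1.4907 = 1.8000.
x_1 = (0.0000 − 1.3333·1.8000)/3.0000 = -0.8000.

x = (-0.8000, 1.8000)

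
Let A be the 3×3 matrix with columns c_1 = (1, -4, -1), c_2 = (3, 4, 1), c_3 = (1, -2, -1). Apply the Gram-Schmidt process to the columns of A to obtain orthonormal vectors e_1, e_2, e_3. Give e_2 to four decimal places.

c_1 = (1, -4, -1); ‖c_1‖ = 4.2426, so e_1 = (0.2357, -0.9428, -0.2357).
e_1·c_2 = 0.2357·3 + (-0.9428)·4 + (-0.2357)·1 = -3.2998.
u_2 = c_2 + 3.2998·e_1 = (3.7778, 0.8889, 0.2222).
‖u_2‖ = 3.8873, so e_2 = (0.9718, 0.2287, 0.0572).

e_2 = (0.9718, 0.2287, 0.0572)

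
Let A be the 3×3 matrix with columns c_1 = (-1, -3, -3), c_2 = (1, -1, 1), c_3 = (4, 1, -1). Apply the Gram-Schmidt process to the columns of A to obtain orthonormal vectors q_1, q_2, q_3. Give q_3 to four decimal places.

q_3 = (0.8018, 0.2673, -0.5345)

c_1 = (-1, -3, -3); ‖c_1‖ = 4.3589, so q_1 = (-0.2294, -0.6882, -0.6882).
q_1·c_2 = (-0.2294)·1 + (-0.6882)·(-1) + (-0.6882)·1 = -0.2294.
u_2 = c_2 + 0.2294·q_1 = (0.9474, -1.1579, 0.8421).
‖u_2‖ = 1.7168, so q_2 = (0.5518, -0.6745, 0.4905).
q_1·c_3 = (-0.2294)·4 + (-0.6882)·1 + (-0.6882)·(-1) = -0.9177; q_2·c_3 = 0.5518·4 + (-0.6745)·1 + 0.4905·(-1) = 1.0423.
u_3 = c_3 + 0.9177·q_1 − 1.0423·q_2 = (3.2143, 1.0714, -2.1429).
‖u_3‖ = 4.0089, so q_3 = (0.8018, 0.2673, -0.5345).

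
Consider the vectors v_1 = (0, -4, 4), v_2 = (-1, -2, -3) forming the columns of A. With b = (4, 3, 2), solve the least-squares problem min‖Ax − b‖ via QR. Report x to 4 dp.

v_1 = (0, -4, 4); ‖v_1‖ = 5.6569, so e_1 = (0.0000, -0.7071, 0.7071).
e_1·v_2 = 0.0000·(-1) + (-0.7071)·(-2) + 0.7071·(-3) = -0.7071.
u_2 = v_2 + 0.7071·e_1 = (-1.0000, -2.5000, -2.5000).
‖u_2‖ = 3.6742, so e_2 = (-0.2722, -0.6804, -0.6804).
Qᵀb = (-0.7071, -4.4907).
Back-substitute: x_2 = -4.4907/3.6742 = -1.2222.
x_1 = (-0.7071 + 0.7071·(-1.2222))/5.6569 = -0.2778.

x = (-0.2778, -1.2222)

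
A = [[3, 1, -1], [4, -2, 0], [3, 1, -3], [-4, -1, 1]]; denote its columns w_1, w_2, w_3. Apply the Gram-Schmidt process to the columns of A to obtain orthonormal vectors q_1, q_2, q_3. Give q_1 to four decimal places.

w_1 = (3, 4, 3, -4); ‖w_1‖ = 7.0711, so q_1 = (0.4243, 0.5657, 0.4243, -0.5657).

q_1 = (0.4243, 0.5657, 0.4243, -0.5657)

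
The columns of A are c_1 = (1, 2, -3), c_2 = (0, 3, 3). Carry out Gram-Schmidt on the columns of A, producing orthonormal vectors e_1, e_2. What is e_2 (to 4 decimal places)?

e_2 = (0.0514, 0.8230, 0.5658)

e_1 = c_1/‖c_1‖ = (1, 2, -3)/3.7417 = (0.2673, 0.5345, -0.8018).
r_{12} = e_1·c_2 = -0.8018.
u_2 = c_2 + 0.8018·e_1 = (0.2143, 3.4286, 2.3571).
‖u_2‖ = 4.1662, so e_2 = (0.0514, 0.8230, 0.5658).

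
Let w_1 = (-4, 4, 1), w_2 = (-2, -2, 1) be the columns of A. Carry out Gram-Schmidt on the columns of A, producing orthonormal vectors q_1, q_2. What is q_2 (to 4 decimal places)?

w_1 = (-4, 4, 1); ‖w_1‖ = 5.7446, so q_1 = (-0.6963, 0.6963, 0.1741).
q_1·w_2 = (-0.6963)·(-2) + 0.6963·(-2) + 0.1741·1 = 0.1741.
u_2 = w_2 − 0.1741·q_1 = (-1.8788, -2.1212, 0.9697).
‖u_2‖ = 2.9949, so q_2 = (-0.6273, -0.7083, 0.3238).

q_2 = (-0.6273, -0.7083, 0.3238)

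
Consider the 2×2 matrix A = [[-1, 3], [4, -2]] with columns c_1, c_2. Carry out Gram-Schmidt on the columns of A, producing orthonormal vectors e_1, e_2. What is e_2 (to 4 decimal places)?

e_2 = (0.9701, 0.2425)

e_1 = c_1/‖c_1‖ = (-1, 4)/4.1231 = (-0.2425, 0.9701).
r_{12} = e_1·c_2 = -2.6679.
u_2 = c_2 + 2.6679·e_1 = (2.3529, 0.5882).
‖u_2‖ = 2.4254, so e_2 = (0.9701, 0.2425).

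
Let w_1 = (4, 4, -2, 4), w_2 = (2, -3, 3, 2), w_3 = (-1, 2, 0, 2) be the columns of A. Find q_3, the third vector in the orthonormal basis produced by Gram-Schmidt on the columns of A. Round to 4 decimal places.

q_3 = (-0.6795, 0.2871, 0.3589, 0.5718)

q_1 = w_1/‖w_1‖ = (4, 4, -2, 4)/7.2111 = (0.5547, 0.5547, -0.2774, 0.5547).
r_{12} = q_1·w_2 = -0.2774.
u_2 = w_2 + 0.2774·q_1 = (2.1538, -2.8462, 2.9231, 2.1538).
‖u_2‖ = 5.0915, so q_2 = (0.4230, -0.5590, 0.5741, 0.4230).
r_{13} = q_1·w_3 = 1.6641; r_{23} = q_2·w_3 = -0.6950.
u_3 = w_3 − 1.6641·q_1 + 0.6950·q_2 = (-1.6291, 0.6884, 0.8605, 1.3709).
‖u_3‖ = 2.3975, so q_3 = (-0.6795, 0.2871, 0.3589, 0.5718).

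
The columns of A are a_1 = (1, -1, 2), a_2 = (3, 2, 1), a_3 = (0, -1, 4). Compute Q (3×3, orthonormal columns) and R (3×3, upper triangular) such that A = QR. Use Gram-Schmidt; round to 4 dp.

Q = [[0.4082, 0.7071, -0.5774], [-0.4082, 0.7071, 0.5774], [0.8165, 0.0000, 0.5774]], R = [[2.4495, 1.2247, 3.6742], [0.0000, 3.5355, -0.7071], [0.0000, 0.0000, 1.7321]]

a_1 = (1, -1, 2); ‖a_1‖ = 2.4495, so q_1 = (0.4082, -0.4082, 0.8165).
q_1·a_2 = 0.4082·3 + (-0.4082)·2 + 0.8165·1 = 1.2247.
u_2 = a_2 − 1.2247·q_1 = (2.5000, 2.5000, 0.0000).
‖u_2‖ = 3.5355, so q_2 = (0.7071, 0.7071, 0.0000).
q_1·a_3 = 0.4082·0 + (-0.4082)·(-1) + 0.8165·4 = 3.6742; q_2·a_3 = 0.7071·0 + 0.7071·(-1) + (0.0000)·4 = -0.7071.
u_3 = a_3 − 3.6742·q_1 + 0.7071·q_2 = (-1.0000, 1.0000, 1.0000).
‖u_3‖ = 1.7321, so q_3 = (-0.5774, 0.5774, 0.5774).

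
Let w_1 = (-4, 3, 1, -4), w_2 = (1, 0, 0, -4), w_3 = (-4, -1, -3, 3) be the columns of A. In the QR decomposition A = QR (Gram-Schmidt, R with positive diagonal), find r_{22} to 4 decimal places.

r_{22} = 3.6839

e_1 = w_1/‖w_1‖ = (-4, 3, 1, -4)/6.4807 = (-0.6172, 0.4629, 0.1543, -0.6172).
r_{12} = e_1·w_2 = 1.8516.
u_2 = w_2 − 1.8516·e_1 = (2.1429, -0.8571, -0.2857, -2.8571).
r_{22} = ‖u_2‖ = 3.6839.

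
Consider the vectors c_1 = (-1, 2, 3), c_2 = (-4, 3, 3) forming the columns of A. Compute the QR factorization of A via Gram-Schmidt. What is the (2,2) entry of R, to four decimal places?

c_1 = (-1, 2, 3); ‖c_1‖ = 3.7417, so e_1 = (-0.2673, 0.5345, 0.8018).
e_1·c_2 = (-0.2673)·(-4) + 0.5345·3 + 0.8018·3 = 5.0780.
u_2 = c_2 − 5.0780·e_1 = (-2.6429, 0.2857, -1.0714).
r_{22} = ‖u_2‖ = 2.8661.

r_{22} = 2.8661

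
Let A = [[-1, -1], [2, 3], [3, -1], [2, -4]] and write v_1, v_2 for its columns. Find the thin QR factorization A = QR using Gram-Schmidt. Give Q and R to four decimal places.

q_1 = v_1/‖v_1‖ = (-1, 2, 3, 2)/4.2426 = (-0.2357, 0.4714, 0.7071, 0.4714).
r_{12} = q_1·v_2 = -0.9428.
u_2 = v_2 + 0.9428·q_1 = (-1.2222, 3.4444, -0.3333, -3.5556).
‖u_2‖ = 5.1099, so q_2 = (-0.2392, 0.6741, -0.0652, -0.6958).

Q = [[-0.2357, -0.2392], [0.4714, 0.6741], [0.7071, -0.0652], [0.4714, -0.6958]], R = [[4.2426, -0.9428], [0.0000, 5.1099]]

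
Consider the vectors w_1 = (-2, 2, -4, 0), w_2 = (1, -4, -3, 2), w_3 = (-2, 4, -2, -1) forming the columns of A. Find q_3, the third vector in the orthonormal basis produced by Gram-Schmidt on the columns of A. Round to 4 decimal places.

w_1 = (-2, 2, -4, 0); ‖w_1‖ = 4.8990, so q_1 = (-0.4082, 0.4082, -0.8165, 0.0000).
q_1·w_2 = (-0.4082)·1 + 0.4082·(-4) + (-0.8165)·(-3) + 0.0000·2 = 0.4082.
u_2 = w_2 − 0.4082·q_1 = (1.1667, -4.1667, -2.6667, 2.0000).
‖u_2‖ = 5.4620, so q_2 = (0.2136, -0.7628, -0.4882, 0.3662).
q_1·w_3 = (-0.4082)·(-2) + 0.4082·4 + (-0.8165)·(-2) + 0.0000·(-1) = 4.0825; q_2·w_3 = 0.2136·(-2) + (-0.7628)·4 + (-0.4882)·(-2) + 0.3662·(-1) = -2.8683.
u_3 = w_3 − 4.0825·q_1 + 2.8683·q_2 = (0.2793, 0.1453, -0.0670, 0.0503).
‖u_3‖ = 0.3258, so q_3 = (0.8574, 0.4458, -0.2058, 0.1543).

q_3 = (0.8574, 0.4458, -0.2058, 0.1543)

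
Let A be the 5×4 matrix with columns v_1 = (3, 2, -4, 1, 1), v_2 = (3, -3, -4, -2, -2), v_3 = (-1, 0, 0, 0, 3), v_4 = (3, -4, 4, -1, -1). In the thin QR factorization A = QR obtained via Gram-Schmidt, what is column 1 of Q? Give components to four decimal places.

v_1 = (3, 2, -4, 1, 1); ‖v_1‖ = 5.5678, so q_1 = (0.5388, 0.3592, -0.7184, 0.1796, 0.1796).

q_1 = (0.5388, 0.3592, -0.7184, 0.1796, 0.1796)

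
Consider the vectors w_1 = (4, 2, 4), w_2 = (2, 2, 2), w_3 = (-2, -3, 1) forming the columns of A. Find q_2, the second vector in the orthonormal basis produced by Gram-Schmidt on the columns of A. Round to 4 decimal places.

w_1 = (4, 2, 4); ‖w_1‖ = 6.0000, so q_1 = (0.6667, 0.3333, 0.6667).
q_1·w_2 = 0.6667·2 + 0.3333·2 + 0.6667·2 = 3.3333.
u_2 = w_2 − 3.3333·q_1 = (-0.2222, 0.8889, -0.2222).
‖u_2‖ = 0.9428, so q_2 = (-0.2357, 0.9428, -0.2357).

q_2 = (-0.2357, 0.9428, -0.2357)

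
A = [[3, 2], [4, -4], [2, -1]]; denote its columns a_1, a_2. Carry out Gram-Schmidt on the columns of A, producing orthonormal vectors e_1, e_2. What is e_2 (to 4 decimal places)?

e_2 = (0.8095, -0.5856, -0.0431)

e_1 = a_1/‖a_1‖ = (3, 4, 2)/5.3852 = (0.5571, 0.7428, 0.3714).
r_{12} = e_1·a_2 = -2.2283.
u_2 = a_2 + 2.2283·e_1 = (3.2414, -2.3448, -0.1724).
‖u_2‖ = 4.0043, so e_2 = (0.8095, -0.5856, -0.0431).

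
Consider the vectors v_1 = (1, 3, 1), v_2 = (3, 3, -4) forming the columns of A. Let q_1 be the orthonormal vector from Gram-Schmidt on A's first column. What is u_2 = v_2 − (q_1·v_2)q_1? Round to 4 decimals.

v_1 = (1, 3, 1); ‖v_1‖ = 3.3166, so q_1 = (0.3015, 0.9045, 0.3015).
q_1·v_2 = 0.3015·3 + 0.9045·3 + 0.3015·(-4) = 2.4121.
u_2 = v_2 − 2.4121·q_1 = (2.2727, 0.8182, -4.7273).

u_2 = (2.2727, 0.8182, -4.7273)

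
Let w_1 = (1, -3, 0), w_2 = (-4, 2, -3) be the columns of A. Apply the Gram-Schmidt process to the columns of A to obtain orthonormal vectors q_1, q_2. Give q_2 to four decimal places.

q_1 = w_1/‖w_1‖ = (1, -3, 0)/3.1623 = (0.3162, -0.9487, 0.0000).
r_{12} = q_1·w_2 = -3.1623.
u_2 = w_2 + 3.1623·q_1 = (-3.0000, -1.0000, -3.0000).
‖u_2‖ = 4.3589, so q_2 = (-0.6882, -0.2294, -0.6882).

q_2 = (-0.6882, -0.2294, -0.6882)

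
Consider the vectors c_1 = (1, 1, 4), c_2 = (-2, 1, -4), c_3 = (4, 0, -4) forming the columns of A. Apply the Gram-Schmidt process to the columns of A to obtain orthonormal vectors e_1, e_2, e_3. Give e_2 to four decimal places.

e_1 = c_1/‖c_1‖ = (1, 1, 4)/4.2426 = (0.2357, 0.2357, 0.9428).
r_{12} = e_1·c_2 = -4.0069.
u_2 = c_2 + 4.0069·e_1 = (-1.0556, 1.9444, -0.2222).
‖u_2‖ = 2.2236, so e_2 = (-0.4747, 0.8745, -0.0999).

e_2 = (-0.4747, 0.8745, -0.0999)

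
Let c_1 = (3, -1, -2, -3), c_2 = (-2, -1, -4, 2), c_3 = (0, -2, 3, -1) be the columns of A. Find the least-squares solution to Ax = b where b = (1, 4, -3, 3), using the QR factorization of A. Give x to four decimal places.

c_1 = (3, -1, -2, -3); ‖c_1‖ = 4.7958, so q_1 = (0.6255, -0.2085, -0.4170, -0.6255).
q_1·c_2 = 0.6255·(-2) + (-0.2085)·(-1) + (-0.4170)·(-4) + (-0.6255)·2 = -0.6255.
u_2 = c_2 + 0.6255·q_1 = (-1.6087, -1.1304, -4.2609, 1.6087).
‖u_2‖ = 4.9607, so q_2 = (-0.3243, -0.2279, -0.8589, 0.3243).
q_1·c_3 = 0.6255·0 + (-0.2085)·(-2) + (-0.4170)·3 + (-0.6255)·(-1) = -0.2085; q_2·c_3 = (-0.3243)·0 + (-0.2279)·(-2) + (-0.8589)·3 + 0.3243·(-1) = -2.4453.
u_3 = c_3 + 0.2085·q_1 + 2.4453·q_2 = (-0.6625, -2.6007, 0.8127, -0.3375).
‖u_3‖ = 2.8244, so q_3 = (-0.2346, -0.9208, 0.2878, -0.1195).
Qᵀb = (-0.8341, 2.3138, -5.1395).
Back-substitute: x_3 = -5.1395/2.8244 = -1.8197.
x_2 = (2.3138 + 2.4453·(-1.8197))/4.9607 = -0.4306.
x_1 = (-0.8341 + 0.6255·(-0.4306) + 0.2085·(-1.8197))/4.7958 = -0.3092.

x = (-0.3092, -0.4306, -1.8197)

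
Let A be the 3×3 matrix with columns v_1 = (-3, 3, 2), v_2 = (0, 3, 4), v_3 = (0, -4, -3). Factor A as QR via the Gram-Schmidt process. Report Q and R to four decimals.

Q = [[-0.6396, 0.6730, -0.3714], [0.6396, 0.1980, -0.7428], [0.4264, 0.7126, 0.5571]], R = [[4.6904, 3.6244, -3.8376], [0.0000, 3.4444, -2.9297], [0.0000, 0.0000, 1.2999]]

q_1 = v_1/‖v_1‖ = (-3, 3, 2)/4.6904 = (-0.6396, 0.6396, 0.4264).
r_{12} = q_1·v_2 = 3.6244.
u_2 = v_2 − 3.6244·q_1 = (2.3182, 0.6818, 2.4545).
‖u_2‖ = 3.4444, so q_2 = (0.6730, 0.1980, 0.7126).
r_{13} = q_1·v_3 = -3.8376; r_{23} = q_2·v_3 = -2.9297.
u_3 = v_3 + 3.8376·q_1 + 2.9297·q_2 = (-0.4828, -0.9655, 0.7241).
‖u_3‖ = 1.2999, so q_3 = (-0.3714, -0.7428, 0.5571).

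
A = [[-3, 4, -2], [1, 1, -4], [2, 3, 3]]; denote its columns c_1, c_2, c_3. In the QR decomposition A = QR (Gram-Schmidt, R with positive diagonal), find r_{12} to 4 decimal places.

c_1 = (-3, 1, 2); ‖c_1‖ = 3.7417, so q_1 = (-0.8018, 0.2673, 0.5345).
r_{12} = q_1·c_2 = -1.3363.

r_{12} = -1.3363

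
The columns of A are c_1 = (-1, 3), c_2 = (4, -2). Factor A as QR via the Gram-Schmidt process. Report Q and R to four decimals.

q_1 = c_1/‖c_1‖ = (-1, 3)/3.1623 = (-0.3162, 0.9487).
r_{12} = q_1·c_2 = -3.1623.
u_2 = c_2 + 3.1623·q_1 = (3.0000, 1.0000).
‖u_2‖ = 3.1623, so q_2 = (0.9487, 0.3162).

Q = [[-0.3162, 0.9487], [0.9487, 0.3162]], R = [[3.1623, -3.1623], [0.0000, 3.1623]]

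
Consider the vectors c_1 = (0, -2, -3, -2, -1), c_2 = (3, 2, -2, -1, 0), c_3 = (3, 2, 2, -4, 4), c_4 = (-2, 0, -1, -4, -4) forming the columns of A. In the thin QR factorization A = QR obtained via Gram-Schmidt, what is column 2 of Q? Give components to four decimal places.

c_1 = (0, -2, -3, -2, -1); ‖c_1‖ = 4.2426, so q_1 = (0.0000, -0.4714, -0.7071, -0.4714, -0.2357).
q_1·c_2 = 0.0000·3 + (-0.4714)·2 + (-0.7071)·(-2) + (-0.4714)·(-1) + (-0.2357)·0 = 0.9428.
u_2 = c_2 − 0.9428·q_1 = (3.0000, 2.4444, -1.3333, -0.5556, 0.2222).
‖u_2‖ = 4.1366, so q_2 = (0.7252, 0.5909, -0.3223, -0.1343, 0.0537).

q_2 = (0.7252, 0.5909, -0.3223, -0.1343, 0.0537)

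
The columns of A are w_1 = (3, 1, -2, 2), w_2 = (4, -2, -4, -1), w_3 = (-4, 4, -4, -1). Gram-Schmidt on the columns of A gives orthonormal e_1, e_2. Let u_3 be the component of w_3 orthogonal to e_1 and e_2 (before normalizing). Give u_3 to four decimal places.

e_1 = w_1/‖w_1‖ = (3, 1, -2, 2)/4.2426 = (0.7071, 0.2357, -0.4714, 0.4714).
r_{12} = e_1·w_2 = 3.7712.
u_2 = w_2 − 3.7712·e_1 = (1.3333, -2.8889, -2.2222, -2.7778).
‖u_2‖ = 4.7726, so e_2 = (0.2794, -0.6053, -0.4656, -0.5820).
r_{13} = e_1·w_3 = -0.4714; r_{23} = e_2·w_3 = -1.0942.
u_3 = w_3 + 0.4714·e_1 + 1.0942·e_2 = (-3.3610, 3.4488, -4.7317, -1.4146).

u_3 = (-3.3610, 3.4488, -4.7317, -1.4146)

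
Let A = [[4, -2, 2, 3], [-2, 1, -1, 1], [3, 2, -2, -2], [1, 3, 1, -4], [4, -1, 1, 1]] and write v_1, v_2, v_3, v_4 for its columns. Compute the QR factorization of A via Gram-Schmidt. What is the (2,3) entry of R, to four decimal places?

r_{23} = -1.4017

v_1 = (4, -2, 3, 1, 4); ‖v_1‖ = 6.7823, so e_1 = (0.5898, -0.2949, 0.4423, 0.1474, 0.5898).
e_1·v_2 = 0.5898·(-2) + (-0.2949)·1 + 0.4423·2 + 0.1474·3 + 0.5898·(-1) = -0.7372.
u_2 = v_2 + 0.7372·e_1 = (-1.5652, 0.7826, 2.3261, 3.1087, -0.5652).
‖u_2‖ = 4.2961, so e_2 = (-0.3643, 0.1822, 0.5414, 0.7236, -0.1316).
r_{23} = e_2·v_3 = -1.4017.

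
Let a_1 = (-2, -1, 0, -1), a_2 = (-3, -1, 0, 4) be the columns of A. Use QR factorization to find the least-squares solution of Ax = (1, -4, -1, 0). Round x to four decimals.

x = (0.3333, 0.0000)

a_1 = (-2, -1, 0, -1); ‖a_1‖ = 2.4495, so q_1 = (-0.8165, -0.4082, 0.0000, -0.4082).
q_1·a_2 = (-0.8165)·(-3) + (-0.4082)·(-1) + 0.0000·0 + (-0.4082)·4 = 1.2247.
u_2 = a_2 − 1.2247·q_1 = (-2.0000, -0.5000, 0.0000, 4.5000).
‖u_2‖ = 4.9497, so q_2 = (-0.4041, -0.1010, 0.0000, 0.9091).
Qᵀb = (0.8165, 0.0000).
Back-substitute: x_2 = 0.0000/4.9497 = 0.0000.
x_1 = (0.8165 − 1.2247·0.0000)/2.4495 = 0.3333.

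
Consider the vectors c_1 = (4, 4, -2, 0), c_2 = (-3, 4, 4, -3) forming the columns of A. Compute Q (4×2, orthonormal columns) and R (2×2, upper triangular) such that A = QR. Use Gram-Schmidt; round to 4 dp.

c_1 = (4, 4, -2, 0); ‖c_1‖ = 6.0000, so e_1 = (0.6667, 0.6667, -0.3333, 0.0000).
e_1·c_2 = 0.6667·(-3) + 0.6667·4 + (-0.3333)·4 + 0.0000·(-3) = -0.6667.
u_2 = c_2 + 0.6667·e_1 = (-2.5556, 4.4444, 3.7778, -3.0000).
‖u_2‖ = 7.0396, so e_2 = (-0.3630, 0.6314, 0.5366, -0.4262).

Q = [[0.6667, -0.3630], [0.6667, 0.6314], [-0.3333, 0.5366], [0.0000, -0.4262]], R = [[6.0000, -0.6667], [0.0000, 7.0396]]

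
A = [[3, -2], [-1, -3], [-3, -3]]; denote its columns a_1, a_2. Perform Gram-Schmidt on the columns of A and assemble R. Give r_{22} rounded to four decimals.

q_1 = a_1/‖a_1‖ = (3, -1, -3)/4.3589 = (0.6882, -0.2294, -0.6882).
r_{12} = q_1·a_2 = 1.3765.
u_2 = a_2 − 1.3765·q_1 = (-2.9474, -2.6842, -2.0526).
r_{22} = ‖u_2‖ = 4.4839.

r_{22} = 4.4839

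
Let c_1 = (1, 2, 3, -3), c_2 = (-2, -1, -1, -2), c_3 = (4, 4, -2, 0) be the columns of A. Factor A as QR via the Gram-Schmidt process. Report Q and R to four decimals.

Q = [[0.2085, -0.6201, 0.3657], [0.4170, -0.2894, 0.5180], [0.6255, -0.2756, -0.7280], [-0.6255, -0.6752, -0.2607]], R = [[4.7958, -0.2085, 1.2511], [0.0000, 3.1554, -3.0865], [0.0000, 0.0000, 4.9908]]

e_1 = c_1/‖c_1‖ = (1, 2, 3, -3)/4.7958 = (0.2085, 0.4170, 0.6255, -0.6255).
r_{12} = e_1·c_2 = -0.2085.
u_2 = c_2 + 0.2085·e_1 = (-1.9565, -0.9130, -0.8696, -2.1304).
‖u_2‖ = 3.1554, so e_2 = (-0.6201, -0.2894, -0.2756, -0.6752).
r_{13} = e_1·c_3 = 1.2511; r_{23} = e_2·c_3 = -3.0865.
u_3 = c_3 − 1.2511·e_1 + 3.0865·e_2 = (1.8253, 2.5852, -3.6332, -1.3013).
‖u_3‖ = 4.9908, so e_3 = (0.3657, 0.5180, -0.7280, -0.2607).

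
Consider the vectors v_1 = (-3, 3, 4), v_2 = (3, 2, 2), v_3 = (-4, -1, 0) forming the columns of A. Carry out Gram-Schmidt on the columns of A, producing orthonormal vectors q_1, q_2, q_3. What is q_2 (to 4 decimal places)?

v_1 = (-3, 3, 4); ‖v_1‖ = 5.8310, so q_1 = (-0.5145, 0.5145, 0.6860).
q_1·v_2 = (-0.5145)·3 + 0.5145·2 + 0.6860·2 = 0.8575.
u_2 = v_2 − 0.8575·q_1 = (3.4412, 1.5588, 1.4118).
‖u_2‖ = 4.0330, so q_2 = (0.8533, 0.3865, 0.3501).

q_2 = (0.8533, 0.3865, 0.3501)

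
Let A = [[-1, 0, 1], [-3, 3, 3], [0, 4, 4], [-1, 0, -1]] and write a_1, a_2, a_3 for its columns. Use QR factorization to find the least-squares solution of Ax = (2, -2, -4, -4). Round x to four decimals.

a_1 = (-1, -3, 0, -1); ‖a_1‖ = 3.3166, so e_1 = (-0.3015, -0.9045, 0.0000, -0.3015).
e_1·a_2 = (-0.3015)·0 + (-0.9045)·3 + 0.0000·4 + (-0.3015)·0 = -2.7136.
u_2 = a_2 + 2.7136·e_1 = (-0.8182, 0.5455, 4.0000, -0.8182).
‖u_2‖ = 4.1996, so e_2 = (-0.1948, 0.1299, 0.9525, -0.1948).
e_1·a_3 = (-0.3015)·1 + (-0.9045)·3 + 0.0000·4 + (-0.3015)·(-1) = -2.7136; e_2·a_3 = (-0.1948)·1 + 0.1299·3 + 0.9525·4 + (-0.1948)·(-1) = 4.1996.
u_3 = a_3 + 2.7136·e_1 − 4.1996·e_2 = (1.0000, 0.0000, 0.0000, -1.0000).
‖u_3‖ = 1.4142, so e_3 = (0.7071, 0.0000, 0.0000, -0.7071).
Qᵀb = (2.4121, -3.6800, 4.2426).
Back-substitute: x_3 = 4.2426/1.4142 = 3.0000.
x_2 = (-3.6800 − 4.1996·3.0000)/4.1996 = -3.8763.
x_1 = (2.4121 + 2.7136·(-3.8763) + 2.7136·3.0000)/3.3166 = 0.0103.

x = (0.0103, -3.8763, 3.0000)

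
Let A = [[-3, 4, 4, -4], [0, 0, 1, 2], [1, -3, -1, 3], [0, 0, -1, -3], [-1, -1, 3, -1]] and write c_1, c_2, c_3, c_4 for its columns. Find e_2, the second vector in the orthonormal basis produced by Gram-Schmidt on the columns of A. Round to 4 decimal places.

e_2 = (0.0636, 0.0000, -0.6039, 0.0000, -0.7946)

e_1 = c_1/‖c_1‖ = (-3, 0, 1, 0, -1)/3.3166 = (-0.9045, 0.0000, 0.3015, 0.0000, -0.3015).
r_{12} = e_1·c_2 = -4.2212.
u_2 = c_2 + 4.2212·e_1 = (0.1818, 0.0000, -1.7273, 0.0000, -2.2727).
‖u_2‖ = 2.8604, so e_2 = (0.0636, 0.0000, -0.6039, 0.0000, -0.7946).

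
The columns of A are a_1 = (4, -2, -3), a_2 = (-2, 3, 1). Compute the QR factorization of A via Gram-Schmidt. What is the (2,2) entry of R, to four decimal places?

r_{22} = 2.0086

a_1 = (4, -2, -3); ‖a_1‖ = 5.3852, so e_1 = (0.7428, -0.3714, -0.5571).
e_1·a_2 = 0.7428·(-2) + (-0.3714)·3 + (-0.5571)·1 = -3.1568.
u_2 = a_2 + 3.1568·e_1 = (0.3448, 1.8276, -0.7586).
r_{22} = ‖u_2‖ = 2.0086.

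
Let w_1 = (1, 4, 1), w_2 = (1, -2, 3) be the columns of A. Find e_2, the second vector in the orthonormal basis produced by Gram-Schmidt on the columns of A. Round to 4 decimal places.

e_1 = w_1/‖w_1‖ = (1, 4, 1)/4.2426 = (0.2357, 0.9428, 0.2357).
r_{12} = e_1·w_2 = -0.9428.
u_2 = w_2 + 0.9428·e_1 = (1.2222, -1.1111, 3.2222).
‖u_2‖ = 3.6209, so e_2 = (0.3375, -0.3069, 0.8899).

e_2 = (0.3375, -0.3069, 0.8899)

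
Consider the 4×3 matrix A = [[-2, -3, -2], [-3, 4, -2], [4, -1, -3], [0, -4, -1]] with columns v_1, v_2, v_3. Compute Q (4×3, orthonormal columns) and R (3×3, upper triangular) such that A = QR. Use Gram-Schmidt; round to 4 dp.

Q = [[-0.3714, -0.5942, -0.4139], [-0.5571, 0.4776, -0.6089], [0.7428, 0.0611, -0.6636], [0.0000, -0.6442, -0.1326]], R = [[5.3852, -1.8570, -0.3714], [0.0000, 6.2090, 0.6942], [0.0000, 0.0000, 4.1689]]

v_1 = (-2, -3, 4, 0); ‖v_1‖ = 5.3852, so q_1 = (-0.3714, -0.5571, 0.7428, 0.0000).
q_1·v_2 = (-0.3714)·(-3) + (-0.5571)·4 + 0.7428·(-1) + 0.0000·(-4) = -1.8570.
u_2 = v_2 + 1.8570·q_1 = (-3.6897, 2.9655, 0.3793, -4.0000).
‖u_2‖ = 6.2090, so q_2 = (-0.5942, 0.4776, 0.0611, -0.6442).
q_1·v_3 = (-0.3714)·(-2) + (-0.5571)·(-2) + 0.7428·(-3) + 0.0000·(-1) = -0.3714; q_2·v_3 = (-0.5942)·(-2) + 0.4776·(-2) + 0.0611·(-3) + (-0.6442)·(-1) = 0.6942.
u_3 = v_3 + 0.3714·q_1 − 0.6942·q_2 = (-1.7254, -2.5385, -2.7665, -0.5528).
‖u_3‖ = 4.1689, so q_3 = (-0.4139, -0.6089, -0.6636, -0.1326).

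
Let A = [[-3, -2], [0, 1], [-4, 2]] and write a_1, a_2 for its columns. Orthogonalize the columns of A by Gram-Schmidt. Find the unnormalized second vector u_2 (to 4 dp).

u_2 = (-2.2400, 1.0000, 1.6800)

a_1 = (-3, 0, -4); ‖a_1‖ = 5.0000, so e_1 = (-0.6000, 0.0000, -0.8000).
e_1·a_2 = (-0.6000)·(-2) + 0.0000·1 + (-0.8000)·2 = -0.4000.
u_2 = a_2 + 0.4000·e_1 = (-2.2400, 1.0000, 1.6800).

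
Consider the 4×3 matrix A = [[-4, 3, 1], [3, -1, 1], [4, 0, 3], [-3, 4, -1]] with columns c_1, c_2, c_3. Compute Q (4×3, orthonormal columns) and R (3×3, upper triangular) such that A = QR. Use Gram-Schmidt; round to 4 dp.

e_1 = c_1/‖c_1‖ = (-4, 3, 4, -3)/7.0711 = (-0.5657, 0.4243, 0.5657, -0.4243).
r_{12} = e_1·c_2 = -3.8184.
u_2 = c_2 + 3.8184·e_1 = (0.8400, 0.6200, 2.1600, 2.3800).
‖u_2‖ = 3.3793, so e_2 = (0.2486, 0.1835, 0.6392, 0.7043).
r_{13} = e_1·c_3 = 1.9799; r_{23} = e_2·c_3 = 1.6453.
u_3 = c_3 − 1.9799·e_1 − 1.6453·e_2 = (1.7110, -0.1419, 0.8284, -1.3187).
‖u_3‖ = 2.3180, so e_3 = (0.7382, -0.0612, 0.3574, -0.5689).

Q = [[-0.5657, 0.2486, 0.7382], [0.4243, 0.1835, -0.0612], [0.5657, 0.6392, 0.3574], [-0.4243, 0.7043, -0.5689]], R = [[7.0711, -3.8184, 1.9799], [0.0000, 3.3793, 1.6453], [0.0000, 0.0000, 2.3180]]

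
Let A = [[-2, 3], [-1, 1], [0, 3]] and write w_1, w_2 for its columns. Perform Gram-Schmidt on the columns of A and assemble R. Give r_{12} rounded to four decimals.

q_1 = w_1/‖w_1‖ = (-2, -1, 0)/2.2361 = (-0.8944, -0.4472, 0.0000).
r_{12} = q_1·w_2 = -3.1305.

r_{12} = -3.1305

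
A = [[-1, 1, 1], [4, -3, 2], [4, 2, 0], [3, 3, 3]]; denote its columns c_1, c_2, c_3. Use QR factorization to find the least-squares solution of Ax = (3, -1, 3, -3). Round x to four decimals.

x = (0.2228, 0.2477, -0.8969)

c_1 = (-1, 4, 4, 3); ‖c_1‖ = 6.4807, so e_1 = (-0.1543, 0.6172, 0.6172, 0.4629).
e_1·c_2 = (-0.1543)·1 + 0.6172·(-3) + 0.6172·2 + 0.4629·3 = 0.6172.
u_2 = c_2 − 0.6172·e_1 = (1.0952, -3.3810, 1.6190, 2.7143).
‖u_2‖ = 4.7559, so e_2 = (0.2303, -0.7109, 0.3404, 0.5707).
e_1·c_3 = (-0.1543)·1 + 0.6172·2 + 0.6172·0 + 0.4629·3 = 2.4689; e_2·c_3 = 0.2303·1 + (-0.7109)·2 + 0.3404·0 + 0.5707·3 = 0.5207.
u_3 = c_3 − 2.4689·e_1 − 0.5207·e_2 = (1.2611, 0.8463, -1.7011, 1.5600).
‖u_3‖ = 2.7629, so e_3 = (0.4564, 0.3063, -0.6157, 0.5646).
Qᵀb = (-0.6172, 0.7109, -2.4779).
Back-substitute: x_3 = -2.4779/2.7629 = -0.8969.
x_2 = (0.7109 − 0.5207·(-0.8969))/4.7559 = 0.2477.
x_1 = (-0.6172 − 0.6172·0.2477 − 2.4689·(-0.8969))/6.4807 = 0.2228.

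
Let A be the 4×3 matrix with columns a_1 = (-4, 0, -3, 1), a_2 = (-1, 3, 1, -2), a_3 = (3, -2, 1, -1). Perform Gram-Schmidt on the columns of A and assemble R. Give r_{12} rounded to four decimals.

r_{12} = -0.1961

e_1 = a_1/‖a_1‖ = (-4, 0, -3, 1)/5.0990 = (-0.7845, 0.0000, -0.5883, 0.1961).
r_{12} = e_1·a_2 = -0.1961.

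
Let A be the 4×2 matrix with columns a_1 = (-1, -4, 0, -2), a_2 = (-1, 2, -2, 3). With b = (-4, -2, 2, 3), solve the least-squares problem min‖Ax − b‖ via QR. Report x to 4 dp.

x = (0.8278, 0.8756)

a_1 = (-1, -4, 0, -2); ‖a_1‖ = 4.5826, so q_1 = (-0.2182, -0.8729, 0.0000, -0.4364).
q_1·a_2 = (-0.2182)·(-1) + (-0.8729)·2 + 0.0000·(-2) + (-0.4364)·3 = -2.8368.
u_2 = a_2 + 2.8368·q_1 = (-1.6190, -0.4762, -2.0000, 1.7619).
‖u_2‖ = 3.1547, so q_2 = (-0.5132, -0.1509, -0.6340, 0.5585).
Qᵀb = (1.3093, 2.7623).
Back-substitute: x_2 = 2.7623/3.1547 = 0.8756.
x_1 = (1.3093 + 2.8368·0.8756)/4.5826 = 0.8278.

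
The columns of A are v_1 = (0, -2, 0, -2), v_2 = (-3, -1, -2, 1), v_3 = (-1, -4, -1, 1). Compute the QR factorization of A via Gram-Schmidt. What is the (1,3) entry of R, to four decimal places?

r_{13} = 2.1213

v_1 = (0, -2, 0, -2); ‖v_1‖ = 2.8284, so e_1 = (0.0000, -0.7071, 0.0000, -0.7071).
r_{13} = e_1·v_3 = 2.1213.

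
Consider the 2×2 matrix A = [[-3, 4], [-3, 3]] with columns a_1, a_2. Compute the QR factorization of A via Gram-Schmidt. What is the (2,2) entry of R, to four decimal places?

r_{22} = 0.7071

a_1 = (-3, -3); ‖a_1‖ = 4.2426, so q_1 = (-0.7071, -0.7071).
q_1·a_2 = (-0.7071)·4 + (-0.7071)·3 = -4.9497.
u_2 = a_2 + 4.9497·q_1 = (0.5000, -0.5000).
r_{22} = ‖u_2‖ = 0.7071.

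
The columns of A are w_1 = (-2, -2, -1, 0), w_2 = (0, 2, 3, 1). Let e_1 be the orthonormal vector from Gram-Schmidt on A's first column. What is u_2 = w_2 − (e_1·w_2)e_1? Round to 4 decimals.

u_2 = (-1.5556, 0.4444, 2.2222, 1.0000)

w_1 = (-2, -2, -1, 0); ‖w_1‖ = 3.0000, so e_1 = (-0.6667, -0.6667, -0.3333, 0.0000).
e_1·w_2 = (-0.6667)·0 + (-0.6667)·2 + (-0.3333)·3 + 0.0000·1 = -2.3333.
u_2 = w_2 + 2.3333·e_1 = (-1.5556, 0.4444, 2.2222, 1.0000).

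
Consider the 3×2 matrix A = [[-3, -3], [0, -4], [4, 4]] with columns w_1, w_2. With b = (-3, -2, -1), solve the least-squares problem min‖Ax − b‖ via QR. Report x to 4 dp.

e_1 = w_1/‖w_1‖ = (-3, 0, 4)/5.0000 = (-0.6000, 0.0000, 0.8000).
r_{12} = e_1·w_2 = 5.0000.
u_2 = w_2 − 5.0000·e_1 = (0.0000, -4.0000, 0.0000).
‖u_2‖ = 4.0000, so e_2 = (0.0000, -1.0000, 0.0000).
Qᵀb = (1.0000, 2.0000).
Back-substitute: x_2 = 2.0000/4.0000 = 0.5000.
x_1 = (1.0000 − 5.0000·0.5000)/5.0000 = -0.3000.

x = (-0.3000, 0.5000)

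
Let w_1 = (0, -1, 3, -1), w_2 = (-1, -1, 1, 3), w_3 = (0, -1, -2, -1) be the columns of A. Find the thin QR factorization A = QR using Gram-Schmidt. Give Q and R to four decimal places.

Q = [[0.0000, -0.2898, -0.1647], [-0.3015, -0.2634, -0.8855], [0.9045, 0.2107, -0.3707], [-0.3015, 0.8957, -0.2265]], R = [[3.3166, 0.3015, -1.2060], [0.0000, 3.4510, -1.0537], [0.0000, 0.0000, 1.8534]]

q_1 = w_1/‖w_1‖ = (0, -1, 3, -1)/3.3166 = (0.0000, -0.3015, 0.9045, -0.3015).
r_{12} = q_1·w_2 = 0.3015.
u_2 = w_2 − 0.3015·q_1 = (-1.0000, -0.9091, 0.7273, 3.0909).
‖u_2‖ = 3.4510, so q_2 = (-0.2898, -0.2634, 0.2107, 0.8957).
r_{13} = q_1·w_3 = -1.2060; r_{23} = q_2·w_3 = -1.0537.
u_3 = w_3 + 1.2060·q_1 + 1.0537·q_2 = (-0.3053, -1.6412, -0.6870, -0.4198).
‖u_3‖ = 1.8534, so q_3 = (-0.1647, -0.8855, -0.3707, -0.2265).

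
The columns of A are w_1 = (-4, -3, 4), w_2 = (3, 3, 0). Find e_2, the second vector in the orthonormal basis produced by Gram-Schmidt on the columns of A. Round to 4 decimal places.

e_1 = w_1/‖w_1‖ = (-4, -3, 4)/6.4031 = (-0.6247, -0.4685, 0.6247).
r_{12} = e_1·w_2 = -3.2796.
u_2 = w_2 + 3.2796·e_1 = (0.9512, 1.4634, 2.0488).
‖u_2‖ = 2.6914, so e_2 = (0.3534, 0.5437, 0.7612).

e_2 = (0.3534, 0.5437, 0.7612)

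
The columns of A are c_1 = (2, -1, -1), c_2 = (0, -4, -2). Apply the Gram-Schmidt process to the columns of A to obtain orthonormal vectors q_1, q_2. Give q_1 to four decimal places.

q_1 = c_1/‖c_1‖ = (2, -1, -1)/2.4495 = (0.8165, -0.4082, -0.4082).

q_1 = (0.8165, -0.4082, -0.4082)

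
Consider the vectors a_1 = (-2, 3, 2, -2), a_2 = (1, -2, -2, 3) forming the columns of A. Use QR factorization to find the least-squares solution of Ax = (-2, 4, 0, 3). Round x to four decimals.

a_1 = (-2, 3, 2, -2); ‖a_1‖ = 4.5826, so q_1 = (-0.4364, 0.6547, 0.4364, -0.4364).
q_1·a_2 = (-0.4364)·1 + 0.6547·(-2) + 0.4364·(-2) + (-0.4364)·3 = -3.9279.
u_2 = a_2 + 3.9279·q_1 = (-0.7143, 0.5714, -0.2857, 1.2857).
‖u_2‖ = 1.6036, so q_2 = (-0.4454, 0.3563, -0.1782, 0.8018).
Qᵀb = (2.1822, 4.7216).
Back-substitute: x_2 = 4.7216/1.6036 = 2.9444.
x_1 = (2.1822 + 3.9279·2.9444)/4.5826 = 3.0000.

x = (3.0000, 2.9444)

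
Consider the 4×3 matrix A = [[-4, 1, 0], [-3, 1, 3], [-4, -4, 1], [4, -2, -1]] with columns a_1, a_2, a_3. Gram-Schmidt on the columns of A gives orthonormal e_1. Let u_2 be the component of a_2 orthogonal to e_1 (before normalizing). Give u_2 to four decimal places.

u_2 = (1.0702, 1.0526, -3.9298, -2.0702)

a_1 = (-4, -3, -4, 4); ‖a_1‖ = 7.5498, so e_1 = (-0.5298, -0.3974, -0.5298, 0.5298).
e_1·a_2 = (-0.5298)·1 + (-0.3974)·1 + (-0.5298)·(-4) + 0.5298·(-2) = 0.1325.
u_2 = a_2 − 0.1325·e_1 = (1.0702, 1.0526, -3.9298, -2.0702).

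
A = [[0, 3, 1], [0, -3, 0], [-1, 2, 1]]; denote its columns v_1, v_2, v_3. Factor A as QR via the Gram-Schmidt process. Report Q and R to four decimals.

Q = [[0.0000, 0.7071, 0.7071], [0.0000, -0.7071, 0.7071], [-1.0000, 0.0000, 0.0000]], R = [[1.0000, -2.0000, -1.0000], [0.0000, 4.2426, 0.7071], [0.0000, 0.0000, 0.7071]]

e_1 = v_1/‖v_1‖ = (0, 0, -1)/1.0000 = (0.0000, 0.0000, -1.0000).
r_{12} = e_1·v_2 = -2.0000.
u_2 = v_2 + 2.0000·e_1 = (3.0000, -3.0000, 0.0000).
‖u_2‖ = 4.2426, so e_2 = (0.7071, -0.7071, 0.0000).
r_{13} = e_1·v_3 = -1.0000; r_{23} = e_2·v_3 = 0.7071.
u_3 = v_3 + 1.0000·e_1 − 0.7071·e_2 = (0.5000, 0.5000, 0.0000).
‖u_3‖ = 0.7071, so e_3 = (0.7071, 0.7071, 0.0000).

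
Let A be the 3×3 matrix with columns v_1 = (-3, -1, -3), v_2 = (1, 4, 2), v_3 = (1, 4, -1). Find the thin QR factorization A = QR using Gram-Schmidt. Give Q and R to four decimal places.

e_1 = v_1/‖v_1‖ = (-3, -1, -3)/4.3589 = (-0.6882, -0.2294, -0.6882).
r_{12} = e_1·v_2 = -2.9824.
u_2 = v_2 + 2.9824·e_1 = (-1.0526, 3.3158, -0.0526).
‖u_2‖ = 3.4793, so e_2 = (-0.3025, 0.9530, -0.0151).
r_{13} = e_1·v_3 = -0.9177; r_{23} = e_2·v_3 = 3.5246.
u_3 = v_3 + 0.9177·e_1 − 3.5246·e_2 = (1.4348, 0.4304, -1.5783).
‖u_3‖ = 2.1760, so e_3 = (0.6594, 0.1978, -0.7253).

Q = [[-0.6882, -0.3025, 0.6594], [-0.2294, 0.9530, 0.1978], [-0.6882, -0.0151, -0.7253]], R = [[4.3589, -2.9824, -0.9177], [0.0000, 3.4793, 3.5246], [0.0000, 0.0000, 2.1760]]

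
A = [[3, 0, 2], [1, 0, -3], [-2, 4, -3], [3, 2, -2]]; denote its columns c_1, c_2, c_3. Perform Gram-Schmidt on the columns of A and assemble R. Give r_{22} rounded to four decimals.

c_1 = (3, 1, -2, 3); ‖c_1‖ = 4.7958, so e_1 = (0.6255, 0.2085, -0.4170, 0.6255).
e_1·c_2 = 0.6255·0 + 0.2085·0 + (-0.4170)·4 + 0.6255·2 = -0.4170.
u_2 = c_2 + 0.4170·e_1 = (0.2609, 0.0870, 3.8261, 2.2609).
r_{22} = ‖u_2‖ = 4.4526.

r_{22} = 4.4526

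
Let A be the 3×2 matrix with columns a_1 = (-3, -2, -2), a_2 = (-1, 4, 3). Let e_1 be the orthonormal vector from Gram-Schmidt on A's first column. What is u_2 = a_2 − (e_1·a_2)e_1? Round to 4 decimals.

a_1 = (-3, -2, -2); ‖a_1‖ = 4.1231, so e_1 = (-0.7276, -0.4851, -0.4851).
e_1·a_2 = (-0.7276)·(-1) + (-0.4851)·4 + (-0.4851)·3 = -2.6679.
u_2 = a_2 + 2.6679·e_1 = (-2.9412, 2.7059, 1.7059).

u_2 = (-2.9412, 2.7059, 1.7059)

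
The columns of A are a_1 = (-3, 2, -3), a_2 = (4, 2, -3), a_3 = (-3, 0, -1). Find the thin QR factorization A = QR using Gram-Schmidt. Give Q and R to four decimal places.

a_1 = (-3, 2, -3); ‖a_1‖ = 4.6904, so q_1 = (-0.6396, 0.4264, -0.6396).
q_1·a_2 = (-0.6396)·4 + 0.4264·2 + (-0.6396)·(-3) = 0.2132.
u_2 = a_2 − 0.2132·q_1 = (4.1364, 1.9091, -2.8636).
‖u_2‖ = 5.3809, so q_2 = (0.7687, 0.3548, -0.5322).
q_1·a_3 = (-0.6396)·(-3) + 0.4264·0 + (-0.6396)·(-1) = 2.5584; q_2·a_3 = 0.7687·(-3) + 0.3548·0 + (-0.5322)·(-1) = -1.7739.
u_3 = a_3 − 2.5584·q_1 + 1.7739·q_2 = (0.0000, -0.4615, -0.3077).
‖u_3‖ = 0.5547, so q_3 = (0.0000, -0.8321, -0.5547).

Q = [[-0.6396, 0.7687, 0.0000], [0.4264, 0.3548, -0.8321], [-0.6396, -0.5322, -0.5547]], R = [[4.6904, 0.2132, 2.5584], [0.0000, 5.3809, -1.7739], [0.0000, 0.0000, 0.5547]]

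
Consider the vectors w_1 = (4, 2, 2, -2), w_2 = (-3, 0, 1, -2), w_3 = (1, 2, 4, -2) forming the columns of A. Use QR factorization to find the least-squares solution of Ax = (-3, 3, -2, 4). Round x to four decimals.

x = (-1.4786, -1.0143, 0.8657)

w_1 = (4, 2, 2, -2); ‖w_1‖ = 5.2915, so q_1 = (0.7559, 0.3780, 0.3780, -0.3780).
q_1·w_2 = 0.7559·(-3) + 0.3780·0 + 0.3780·1 + (-0.3780)·(-2) = -1.1339.
u_2 = w_2 + 1.1339·q_1 = (-2.1429, 0.4286, 1.4286, -2.4286).
‖u_2‖ = 3.5657, so q_2 = (-0.6010, 0.1202, 0.4006, -0.6811).
q_1·w_3 = 0.7559·1 + 0.3780·2 + 0.3780·4 + (-0.3780)·(-2) = 3.7796; q_2·w_3 = (-0.6010)·1 + 0.1202·2 + 0.4006·4 + (-0.6811)·(-2) = 2.6042.
u_3 = w_3 − 3.7796·q_1 − 2.6042·q_2 = (-0.2921, 0.2584, 1.5281, 1.2022).
‖u_3‖ = 1.9831, so q_3 = (-0.1473, 0.1303, 0.7706, 0.6063).
Qᵀb = (-3.4017, -1.3622, 1.7168).
Back-substitute: x_3 = 1.7168/1.9831 = 0.8657.
x_2 = (-1.3622 − 2.6042·0.8657)/3.5657 = -1.0143.
x_1 = (-3.4017 + 1.1339·(-1.0143) − 3.7796·0.8657)/5.2915 = -1.4786.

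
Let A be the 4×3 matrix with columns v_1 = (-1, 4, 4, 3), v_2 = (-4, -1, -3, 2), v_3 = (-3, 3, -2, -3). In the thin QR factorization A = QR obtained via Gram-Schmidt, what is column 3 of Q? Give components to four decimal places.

e_3 = (-0.3400, 0.6238, -0.2036, -0.6736)

e_1 = v_1/‖v_1‖ = (-1, 4, 4, 3)/6.4807 = (-0.1543, 0.6172, 0.6172, 0.4629).
r_{12} = e_1·v_2 = -0.9258.
u_2 = v_2 + 0.9258·e_1 = (-4.1429, -0.4286, -2.4286, 2.4286).
‖u_2‖ = 5.3984, so e_2 = (-0.7674, -0.0794, -0.4499, 0.4499).
r_{13} = e_1·v_3 = -0.3086; r_{23} = e_2·v_3 = 1.6142.
u_3 = v_3 + 0.3086·e_1 − 1.6142·e_2 = (-1.8088, 3.3186, -1.0833, -3.5833).
‖u_3‖ = 5.3197, so e_3 = (-0.3400, 0.6238, -0.2036, -0.6736).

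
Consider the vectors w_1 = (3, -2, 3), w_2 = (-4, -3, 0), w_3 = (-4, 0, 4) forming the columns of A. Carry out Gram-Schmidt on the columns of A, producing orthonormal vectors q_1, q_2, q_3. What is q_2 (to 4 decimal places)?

w_1 = (3, -2, 3); ‖w_1‖ = 4.6904, so q_1 = (0.6396, -0.4264, 0.6396).
q_1·w_2 = 0.6396·(-4) + (-0.4264)·(-3) + 0.6396·0 = -1.2792.
u_2 = w_2 + 1.2792·q_1 = (-3.1818, -3.5455, 0.8182).
‖u_2‖ = 4.8336, so q_2 = (-0.6583, -0.7335, 0.1693).

q_2 = (-0.6583, -0.7335, 0.1693)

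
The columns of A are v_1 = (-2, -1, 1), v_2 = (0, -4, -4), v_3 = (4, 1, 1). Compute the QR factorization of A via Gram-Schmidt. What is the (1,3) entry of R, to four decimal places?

v_1 = (-2, -1, 1); ‖v_1‖ = 2.4495, so q_1 = (-0.8165, -0.4082, 0.4082).
r_{13} = q_1·v_3 = -3.2660.

r_{13} = -3.2660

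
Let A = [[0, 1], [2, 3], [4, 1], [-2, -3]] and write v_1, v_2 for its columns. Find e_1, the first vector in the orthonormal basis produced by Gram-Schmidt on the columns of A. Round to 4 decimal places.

e_1 = (0.0000, 0.4082, 0.8165, -0.4082)

e_1 = v_1/‖v_1‖ = (0, 2, 4, -2)/4.8990 = (0.0000, 0.4082, 0.8165, -0.4082).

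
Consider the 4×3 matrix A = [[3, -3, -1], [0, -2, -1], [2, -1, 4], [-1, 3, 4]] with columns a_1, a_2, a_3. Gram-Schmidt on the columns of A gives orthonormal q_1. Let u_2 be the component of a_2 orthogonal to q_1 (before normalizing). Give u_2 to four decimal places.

u_2 = (0.0000, -2.0000, 1.0000, 2.0000)

a_1 = (3, 0, 2, -1); ‖a_1‖ = 3.7417, so q_1 = (0.8018, 0.0000, 0.5345, -0.2673).
q_1·a_2 = 0.8018·(-3) + 0.0000·(-2) + 0.5345·(-1) + (-0.2673)·3 = -3.7417.
u_2 = a_2 + 3.7417·q_1 = (0.0000, -2.0000, 1.0000, 2.0000).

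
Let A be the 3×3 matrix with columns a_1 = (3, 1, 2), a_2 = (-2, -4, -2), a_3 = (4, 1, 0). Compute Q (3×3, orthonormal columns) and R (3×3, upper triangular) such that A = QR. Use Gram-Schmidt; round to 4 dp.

Q = [[0.8018, 0.3162, 0.5071], [0.2673, -0.9487, 0.1690], [0.5345, 0.0000, -0.8452]], R = [[3.7417, -3.7417, 3.4744], [0.0000, 3.1623, 0.3162], [0.0000, 0.0000, 2.1974]]

q_1 = a_1/‖a_1‖ = (3, 1, 2)/3.7417 = (0.8018, 0.2673, 0.5345).
r_{12} = q_1·a_2 = -3.7417.
u_2 = a_2 + 3.7417·q_1 = (1.0000, -3.0000, 0.0000).
‖u_2‖ = 3.1623, so q_2 = (0.3162, -0.9487, 0.0000).
r_{13} = q_1·a_3 = 3.4744; r_{23} = q_2·a_3 = 0.3162.
u_3 = a_3 − 3.4744·q_1 − 0.3162·q_2 = (1.1143, 0.3714, -1.8571).
‖u_3‖ = 2.1974, so q_3 = (0.5071, 0.1690, -0.8452).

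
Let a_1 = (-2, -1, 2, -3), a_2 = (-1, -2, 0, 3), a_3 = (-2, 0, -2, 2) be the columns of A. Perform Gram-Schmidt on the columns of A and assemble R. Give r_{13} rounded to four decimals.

r_{13} = -1.4142

a_1 = (-2, -1, 2, -3); ‖a_1‖ = 4.2426, so q_1 = (-0.4714, -0.2357, 0.4714, -0.7071).
r_{13} = q_1·a_3 = -1.4142.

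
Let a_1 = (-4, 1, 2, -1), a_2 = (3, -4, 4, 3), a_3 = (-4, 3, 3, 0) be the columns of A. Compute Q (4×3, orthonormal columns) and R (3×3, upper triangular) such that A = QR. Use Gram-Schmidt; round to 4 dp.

Q = [[-0.8528, 0.1499, 0.2260], [0.2132, -0.5247, 0.8052], [0.4264, 0.7495, 0.2840], [-0.2132, 0.3748, 0.4689]], R = [[4.6904, -2.3452, 5.3300], [0.0000, 6.6708, 0.0750], [0.0000, 0.0000, 2.3633]]

e_1 = a_1/‖a_1‖ = (-4, 1, 2, -1)/4.6904 = (-0.8528, 0.2132, 0.4264, -0.2132).
r_{12} = e_1·a_2 = -2.3452.
u_2 = a_2 + 2.3452·e_1 = (1.0000, -3.5000, 5.0000, 2.5000).
‖u_2‖ = 6.6708, so e_2 = (0.1499, -0.5247, 0.7495, 0.3748).
r_{13} = e_1·a_3 = 5.3300; r_{23} = e_2·a_3 = 0.0750.
u_3 = a_3 − 5.3300·e_1 − 0.0750·e_2 = (0.5342, 1.9030, 0.6711, 1.1083).
‖u_3‖ = 2.3633, so e_3 = (0.2260, 0.8052, 0.2840, 0.4689).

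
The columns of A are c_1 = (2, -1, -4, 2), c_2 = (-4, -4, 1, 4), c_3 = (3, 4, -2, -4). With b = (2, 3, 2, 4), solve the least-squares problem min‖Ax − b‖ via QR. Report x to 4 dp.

x = (0.2311, -2.2839, -2.3894)

c_1 = (2, -1, -4, 2); ‖c_1‖ = 5.0000, so e_1 = (0.4000, -0.2000, -0.8000, 0.4000).
e_1·c_2 = 0.4000·(-4) + (-0.2000)·(-4) + (-0.8000)·1 + 0.4000·4 = 0.0000.
u_2 = c_2 + 0.0000·e_1 = (-4.0000, -4.0000, 1.0000, 4.0000).
‖u_2‖ = 7.0000, so e_2 = (-0.5714, -0.5714, 0.1429, 0.5714).
e_1·c_3 = 0.4000·3 + (-0.2000)·4 + (-0.8000)·(-2) + 0.4000·(-4) = 0.4000; e_2·c_3 = (-0.5714)·3 + (-0.5714)·4 + 0.1429·(-2) + 0.5714·(-4) = -6.5714.
u_3 = c_3 − 0.4000·e_1 + 6.5714·e_2 = (-0.9151, 0.3249, -0.7412, -0.4049).
‖u_3‖ = 1.2870, so e_3 = (-0.7110, 0.2524, -0.5759, -0.3146).
Qᵀb = (0.2000, -0.2857, -3.0751).
Back-substitute: x_3 = -3.0751/1.2870 = -2.3894.
x_2 = (-0.2857 + 6.5714·(-2.3894))/7.0000 = -2.2839.
x_1 = (0.2000 + 0.0000·(-2.2839) − 0.4000·(-2.3894))/5.0000 = 0.2311.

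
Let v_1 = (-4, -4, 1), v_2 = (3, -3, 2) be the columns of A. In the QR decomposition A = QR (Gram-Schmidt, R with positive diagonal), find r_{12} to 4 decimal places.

e_1 = v_1/‖v_1‖ = (-4, -4, 1)/5.7446 = (-0.6963, -0.6963, 0.1741).
r_{12} = e_1·v_2 = 0.3482.

r_{12} = 0.3482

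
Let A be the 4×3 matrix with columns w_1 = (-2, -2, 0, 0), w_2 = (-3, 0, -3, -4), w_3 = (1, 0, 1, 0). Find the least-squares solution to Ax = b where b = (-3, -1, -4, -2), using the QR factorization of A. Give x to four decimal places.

w_1 = (-2, -2, 0, 0); ‖w_1‖ = 2.8284, so e_1 = (-0.7071, -0.7071, 0.0000, 0.0000).
e_1·w_2 = (-0.7071)·(-3) + (-0.7071)·0 + 0.0000·(-3) + 0.0000·(-4) = 2.1213.
u_2 = w_2 − 2.1213·e_1 = (-1.5000, 1.5000, -3.0000, -4.0000).
‖u_2‖ = 5.4314, so e_2 = (-0.2762, 0.2762, -0.5523, -0.7365).
e_1·w_3 = (-0.7071)·1 + (-0.7071)·0 + 0.0000·1 + 0.0000·0 = -0.7071; e_2·w_3 = (-0.2762)·1 + 0.2762·0 + (-0.5523)·1 + (-0.7365)·0 = -0.8285.
u_3 = w_3 + 0.7071·e_1 + 0.8285·e_2 = (0.2712, -0.2712, 0.5424, -0.6102).
‖u_3‖ = 0.9020, so e_3 = (0.3007, -0.3007, 0.6013, -0.6765).
Qᵀb = (2.8284, 4.2346, -1.6536).
Back-substitute: x_3 = -1.6536/0.9020 = -1.8333.
x_2 = (4.2346 + 0.8285·(-1.8333))/5.4314 = 0.5000.
x_1 = (2.8284 − 2.1213·0.5000 + 0.7071·(-1.8333))/2.8284 = 0.1667.

x = (0.1667, 0.5000, -1.8333)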